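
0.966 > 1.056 False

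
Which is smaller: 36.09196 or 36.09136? 36.09136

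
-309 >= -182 False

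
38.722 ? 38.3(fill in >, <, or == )>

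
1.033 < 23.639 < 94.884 True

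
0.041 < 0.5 True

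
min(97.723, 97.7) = 97.7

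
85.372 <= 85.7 True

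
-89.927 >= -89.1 False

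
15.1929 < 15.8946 True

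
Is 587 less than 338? No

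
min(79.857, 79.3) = 79.3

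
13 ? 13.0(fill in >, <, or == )==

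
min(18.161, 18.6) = 18.161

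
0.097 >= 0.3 False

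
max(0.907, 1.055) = 1.055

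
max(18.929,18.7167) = 18.929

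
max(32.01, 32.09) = 32.09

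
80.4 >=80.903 False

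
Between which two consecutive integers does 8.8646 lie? 8 and 9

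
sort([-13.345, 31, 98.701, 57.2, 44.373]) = [-13.345, 31, 44.373, 57.2, 98.701]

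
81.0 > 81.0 False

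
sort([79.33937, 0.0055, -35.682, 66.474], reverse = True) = [79.33937, 66.474, 0.0055, -35.682]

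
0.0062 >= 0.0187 False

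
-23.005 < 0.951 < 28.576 True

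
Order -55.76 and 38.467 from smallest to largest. -55.76, 38.467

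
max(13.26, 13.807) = 13.807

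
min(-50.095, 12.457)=-50.095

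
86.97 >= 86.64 True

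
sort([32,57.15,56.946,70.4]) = [32,56.946,57.15,70.4]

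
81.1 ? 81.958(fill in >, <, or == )<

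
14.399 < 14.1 False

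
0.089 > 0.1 False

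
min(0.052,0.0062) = 0.0062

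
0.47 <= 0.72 True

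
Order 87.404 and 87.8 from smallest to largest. 87.404, 87.8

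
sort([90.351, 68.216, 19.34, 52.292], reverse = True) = [90.351, 68.216, 52.292, 19.34]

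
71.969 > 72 False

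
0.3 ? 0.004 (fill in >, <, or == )>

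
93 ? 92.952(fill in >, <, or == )>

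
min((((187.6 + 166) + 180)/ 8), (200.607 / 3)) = 66.7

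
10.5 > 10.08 True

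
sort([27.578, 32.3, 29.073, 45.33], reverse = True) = [45.33, 32.3, 29.073, 27.578]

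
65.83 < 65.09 False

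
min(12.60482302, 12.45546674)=12.45546674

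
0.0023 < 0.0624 True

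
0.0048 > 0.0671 False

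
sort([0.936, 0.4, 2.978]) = [0.4, 0.936, 2.978]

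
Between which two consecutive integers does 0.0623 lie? 0 and 1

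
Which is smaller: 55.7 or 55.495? 55.495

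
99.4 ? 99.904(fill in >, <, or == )<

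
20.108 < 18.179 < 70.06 False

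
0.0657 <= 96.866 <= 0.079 False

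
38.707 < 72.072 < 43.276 False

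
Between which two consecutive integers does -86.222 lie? -87 and -86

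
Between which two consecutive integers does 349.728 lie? 349 and 350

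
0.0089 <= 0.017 True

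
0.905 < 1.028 True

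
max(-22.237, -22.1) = -22.1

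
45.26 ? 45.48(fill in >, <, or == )<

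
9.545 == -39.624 False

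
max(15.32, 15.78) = 15.78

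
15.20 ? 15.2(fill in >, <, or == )==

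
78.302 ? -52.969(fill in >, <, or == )>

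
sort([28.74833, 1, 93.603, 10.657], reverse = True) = [93.603, 28.74833, 10.657, 1]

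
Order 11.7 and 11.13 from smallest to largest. 11.13, 11.7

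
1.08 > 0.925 True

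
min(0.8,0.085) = 0.085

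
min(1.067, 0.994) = 0.994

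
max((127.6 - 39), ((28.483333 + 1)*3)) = 88.6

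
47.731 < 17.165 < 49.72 False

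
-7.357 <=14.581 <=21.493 True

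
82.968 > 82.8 True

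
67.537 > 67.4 True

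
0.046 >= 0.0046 True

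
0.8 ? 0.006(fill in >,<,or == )>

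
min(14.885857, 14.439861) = 14.439861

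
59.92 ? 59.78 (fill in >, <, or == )>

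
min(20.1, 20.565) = 20.1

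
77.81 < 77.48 False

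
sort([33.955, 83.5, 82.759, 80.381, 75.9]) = [33.955, 75.9, 80.381, 82.759, 83.5]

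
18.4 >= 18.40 True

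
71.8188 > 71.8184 True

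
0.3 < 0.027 False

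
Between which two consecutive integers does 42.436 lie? 42 and 43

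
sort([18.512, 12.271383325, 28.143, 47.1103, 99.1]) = [12.271383325, 18.512, 28.143, 47.1103, 99.1]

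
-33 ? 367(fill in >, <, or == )<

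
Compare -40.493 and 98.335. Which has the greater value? 98.335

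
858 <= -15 False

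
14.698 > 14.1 True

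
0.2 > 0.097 True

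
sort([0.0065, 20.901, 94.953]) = [0.0065, 20.901, 94.953]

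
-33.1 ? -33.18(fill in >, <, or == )>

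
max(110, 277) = 277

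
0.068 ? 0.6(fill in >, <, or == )<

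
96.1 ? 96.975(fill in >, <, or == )<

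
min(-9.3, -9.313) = -9.313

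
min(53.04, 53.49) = 53.04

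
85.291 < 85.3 True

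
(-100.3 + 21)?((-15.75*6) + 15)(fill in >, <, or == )>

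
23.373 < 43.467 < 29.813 False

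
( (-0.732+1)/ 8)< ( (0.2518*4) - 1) False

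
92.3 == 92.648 False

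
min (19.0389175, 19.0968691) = 19.0389175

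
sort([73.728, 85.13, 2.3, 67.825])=[2.3, 67.825, 73.728, 85.13]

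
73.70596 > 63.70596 True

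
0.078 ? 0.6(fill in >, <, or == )<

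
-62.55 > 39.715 False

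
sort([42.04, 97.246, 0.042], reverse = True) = [97.246, 42.04, 0.042]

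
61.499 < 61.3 False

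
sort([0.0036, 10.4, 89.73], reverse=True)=[89.73, 10.4, 0.0036]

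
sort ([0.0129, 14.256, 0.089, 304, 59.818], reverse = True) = [304, 59.818, 14.256, 0.089, 0.0129]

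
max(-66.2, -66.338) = -66.2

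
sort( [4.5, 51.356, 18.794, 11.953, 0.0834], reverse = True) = [51.356, 18.794, 11.953, 4.5, 0.0834]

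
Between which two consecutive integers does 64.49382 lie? 64 and 65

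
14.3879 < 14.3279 False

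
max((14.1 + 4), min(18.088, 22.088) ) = 18.1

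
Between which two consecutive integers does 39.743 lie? 39 and 40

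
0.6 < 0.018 False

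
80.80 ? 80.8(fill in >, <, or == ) ==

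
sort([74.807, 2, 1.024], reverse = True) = [74.807, 2, 1.024]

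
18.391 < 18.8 True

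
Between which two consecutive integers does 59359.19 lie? 59359 and 59360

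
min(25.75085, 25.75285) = 25.75085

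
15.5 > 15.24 True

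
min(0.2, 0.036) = 0.036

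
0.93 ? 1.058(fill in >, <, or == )<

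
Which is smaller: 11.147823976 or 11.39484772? 11.147823976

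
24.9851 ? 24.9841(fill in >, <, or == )>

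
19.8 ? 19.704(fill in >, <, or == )>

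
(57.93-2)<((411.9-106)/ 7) False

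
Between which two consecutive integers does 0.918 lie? 0 and 1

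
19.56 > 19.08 True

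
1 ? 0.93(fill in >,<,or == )>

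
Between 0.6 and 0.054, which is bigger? 0.6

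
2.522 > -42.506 True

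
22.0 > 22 False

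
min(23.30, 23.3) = 23.30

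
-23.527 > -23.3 False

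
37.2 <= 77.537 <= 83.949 True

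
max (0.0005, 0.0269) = 0.0269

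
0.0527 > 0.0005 True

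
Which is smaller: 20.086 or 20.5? 20.086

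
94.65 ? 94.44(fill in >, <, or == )>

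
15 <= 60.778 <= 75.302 True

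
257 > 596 False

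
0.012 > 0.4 False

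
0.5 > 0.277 True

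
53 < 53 False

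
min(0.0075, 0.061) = 0.0075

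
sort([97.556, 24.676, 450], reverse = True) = [450, 97.556, 24.676]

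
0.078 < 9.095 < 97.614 True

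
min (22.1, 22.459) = 22.1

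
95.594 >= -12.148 True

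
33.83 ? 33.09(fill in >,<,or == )>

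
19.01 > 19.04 False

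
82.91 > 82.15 True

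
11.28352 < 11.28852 True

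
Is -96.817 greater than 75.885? No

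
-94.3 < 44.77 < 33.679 False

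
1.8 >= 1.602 True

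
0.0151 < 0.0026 False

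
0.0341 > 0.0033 True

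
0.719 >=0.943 False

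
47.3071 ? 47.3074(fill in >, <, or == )<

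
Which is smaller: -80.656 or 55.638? -80.656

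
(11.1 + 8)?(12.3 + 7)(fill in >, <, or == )<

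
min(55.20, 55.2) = 55.20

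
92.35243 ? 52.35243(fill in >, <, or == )>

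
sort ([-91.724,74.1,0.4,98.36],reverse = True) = [98.36,74.1,0.4,-91.724]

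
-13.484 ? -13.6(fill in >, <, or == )>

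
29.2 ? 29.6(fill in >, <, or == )<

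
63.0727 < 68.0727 True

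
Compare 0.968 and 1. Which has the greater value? 1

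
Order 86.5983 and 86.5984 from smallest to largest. 86.5983,86.5984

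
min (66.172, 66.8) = 66.172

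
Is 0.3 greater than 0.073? Yes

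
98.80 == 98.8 True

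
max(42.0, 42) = 42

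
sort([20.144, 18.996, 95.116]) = [18.996, 20.144, 95.116]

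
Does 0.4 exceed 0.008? Yes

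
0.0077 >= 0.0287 False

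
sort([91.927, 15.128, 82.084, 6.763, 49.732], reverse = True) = [91.927, 82.084, 49.732, 15.128, 6.763]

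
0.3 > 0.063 True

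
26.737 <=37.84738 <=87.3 True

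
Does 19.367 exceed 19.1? Yes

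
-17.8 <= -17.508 True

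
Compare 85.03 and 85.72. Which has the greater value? 85.72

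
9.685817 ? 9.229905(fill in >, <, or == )>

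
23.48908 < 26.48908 True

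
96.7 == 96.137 False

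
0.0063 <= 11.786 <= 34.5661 True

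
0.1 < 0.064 False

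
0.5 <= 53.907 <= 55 True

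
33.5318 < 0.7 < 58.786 False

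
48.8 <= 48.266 False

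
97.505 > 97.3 True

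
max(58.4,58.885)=58.885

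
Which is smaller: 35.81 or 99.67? 35.81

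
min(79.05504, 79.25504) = 79.05504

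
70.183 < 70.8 True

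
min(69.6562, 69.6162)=69.6162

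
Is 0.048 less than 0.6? Yes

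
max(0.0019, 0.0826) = 0.0826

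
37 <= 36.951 False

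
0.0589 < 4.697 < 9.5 True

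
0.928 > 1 False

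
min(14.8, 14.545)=14.545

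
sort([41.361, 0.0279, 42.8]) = [0.0279, 41.361, 42.8]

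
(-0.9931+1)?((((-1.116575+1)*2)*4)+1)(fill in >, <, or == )<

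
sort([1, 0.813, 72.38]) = [0.813, 1, 72.38]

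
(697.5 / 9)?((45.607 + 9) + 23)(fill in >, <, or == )<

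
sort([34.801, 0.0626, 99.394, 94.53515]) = [0.0626, 34.801, 94.53515, 99.394]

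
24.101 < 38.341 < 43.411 True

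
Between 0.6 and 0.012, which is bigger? 0.6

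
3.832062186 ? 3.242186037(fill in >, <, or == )>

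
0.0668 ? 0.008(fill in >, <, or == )>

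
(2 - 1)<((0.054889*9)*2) False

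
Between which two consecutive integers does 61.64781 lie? 61 and 62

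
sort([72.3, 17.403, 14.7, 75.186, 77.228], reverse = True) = [77.228, 75.186, 72.3, 17.403, 14.7]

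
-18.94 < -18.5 True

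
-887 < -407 True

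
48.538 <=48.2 False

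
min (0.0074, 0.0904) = 0.0074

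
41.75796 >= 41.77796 False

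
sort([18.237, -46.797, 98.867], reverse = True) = [98.867, 18.237, -46.797]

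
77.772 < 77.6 False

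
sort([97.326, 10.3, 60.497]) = [10.3, 60.497, 97.326]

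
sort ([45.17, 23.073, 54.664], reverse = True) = [54.664, 45.17, 23.073]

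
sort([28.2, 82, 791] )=[28.2, 82, 791]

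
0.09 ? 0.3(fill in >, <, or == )<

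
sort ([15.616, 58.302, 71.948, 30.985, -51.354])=[-51.354, 15.616, 30.985, 58.302, 71.948]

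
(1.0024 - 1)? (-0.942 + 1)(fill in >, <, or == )<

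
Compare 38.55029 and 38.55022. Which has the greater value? 38.55029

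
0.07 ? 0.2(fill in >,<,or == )<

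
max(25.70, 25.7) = 25.7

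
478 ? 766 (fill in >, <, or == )<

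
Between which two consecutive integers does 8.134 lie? 8 and 9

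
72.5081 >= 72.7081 False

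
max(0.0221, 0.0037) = 0.0221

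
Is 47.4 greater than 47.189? Yes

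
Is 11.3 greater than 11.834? No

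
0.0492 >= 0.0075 True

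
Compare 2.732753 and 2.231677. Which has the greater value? 2.732753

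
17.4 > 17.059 True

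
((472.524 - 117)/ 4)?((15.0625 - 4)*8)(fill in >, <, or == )>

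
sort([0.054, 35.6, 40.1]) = [0.054, 35.6, 40.1]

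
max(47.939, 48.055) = 48.055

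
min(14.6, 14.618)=14.6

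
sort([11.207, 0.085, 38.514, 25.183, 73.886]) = [0.085, 11.207, 25.183, 38.514, 73.886]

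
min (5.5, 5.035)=5.035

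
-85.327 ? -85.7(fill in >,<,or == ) >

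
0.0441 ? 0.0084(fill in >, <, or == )>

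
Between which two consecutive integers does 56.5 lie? 56 and 57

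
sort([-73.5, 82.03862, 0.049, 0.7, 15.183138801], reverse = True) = [82.03862, 15.183138801, 0.7, 0.049, -73.5]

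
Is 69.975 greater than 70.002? No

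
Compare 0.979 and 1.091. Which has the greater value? 1.091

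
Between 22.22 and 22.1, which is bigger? 22.22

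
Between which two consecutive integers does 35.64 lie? 35 and 36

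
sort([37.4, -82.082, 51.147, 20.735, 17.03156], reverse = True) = [51.147, 37.4, 20.735, 17.03156, -82.082]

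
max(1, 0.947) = 1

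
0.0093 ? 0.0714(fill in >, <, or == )<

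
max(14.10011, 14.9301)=14.9301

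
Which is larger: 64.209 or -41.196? 64.209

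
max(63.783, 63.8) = 63.8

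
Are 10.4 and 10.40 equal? Yes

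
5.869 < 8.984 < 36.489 True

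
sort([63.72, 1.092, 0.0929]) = [0.0929, 1.092, 63.72]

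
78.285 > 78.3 False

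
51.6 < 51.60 False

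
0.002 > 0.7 False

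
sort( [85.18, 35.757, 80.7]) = [35.757, 80.7, 85.18]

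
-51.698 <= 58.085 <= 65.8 True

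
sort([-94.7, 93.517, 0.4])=[-94.7, 0.4, 93.517]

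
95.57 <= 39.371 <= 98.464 False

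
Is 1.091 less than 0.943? No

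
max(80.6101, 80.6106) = 80.6106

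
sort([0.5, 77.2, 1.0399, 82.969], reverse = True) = [82.969, 77.2, 1.0399, 0.5]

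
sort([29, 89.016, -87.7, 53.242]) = [-87.7, 29, 53.242, 89.016]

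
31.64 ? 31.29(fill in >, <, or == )>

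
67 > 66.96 True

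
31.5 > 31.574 False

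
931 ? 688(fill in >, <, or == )>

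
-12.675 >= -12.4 False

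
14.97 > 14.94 True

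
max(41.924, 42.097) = 42.097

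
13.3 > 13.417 False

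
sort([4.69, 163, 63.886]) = [4.69, 63.886, 163]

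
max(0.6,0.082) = 0.6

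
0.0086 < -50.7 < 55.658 False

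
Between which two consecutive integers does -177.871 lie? -178 and -177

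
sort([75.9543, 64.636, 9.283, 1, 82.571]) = [1, 9.283, 64.636, 75.9543, 82.571]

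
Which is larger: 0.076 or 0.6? 0.6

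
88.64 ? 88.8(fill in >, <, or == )<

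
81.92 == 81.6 False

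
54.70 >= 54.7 True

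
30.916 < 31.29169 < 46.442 True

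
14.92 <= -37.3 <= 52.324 False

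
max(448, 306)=448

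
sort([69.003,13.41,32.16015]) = [13.41,32.16015,69.003]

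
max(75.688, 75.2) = 75.688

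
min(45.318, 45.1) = 45.1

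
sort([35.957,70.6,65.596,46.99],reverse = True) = [70.6,65.596,46.99,35.957]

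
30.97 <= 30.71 False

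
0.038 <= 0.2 True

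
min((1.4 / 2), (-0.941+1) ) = 0.059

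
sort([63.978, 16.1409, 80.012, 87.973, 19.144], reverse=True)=[87.973, 80.012, 63.978, 19.144, 16.1409]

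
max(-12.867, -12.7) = -12.7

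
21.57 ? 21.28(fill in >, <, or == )>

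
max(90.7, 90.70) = 90.70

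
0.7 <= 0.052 False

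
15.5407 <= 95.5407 True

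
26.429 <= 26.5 True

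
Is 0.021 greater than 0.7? No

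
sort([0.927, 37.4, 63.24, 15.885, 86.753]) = [0.927, 15.885, 37.4, 63.24, 86.753]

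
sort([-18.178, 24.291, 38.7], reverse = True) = [38.7, 24.291, -18.178]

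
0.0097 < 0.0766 True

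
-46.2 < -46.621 False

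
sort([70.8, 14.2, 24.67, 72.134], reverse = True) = [72.134, 70.8, 24.67, 14.2]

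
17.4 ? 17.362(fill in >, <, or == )>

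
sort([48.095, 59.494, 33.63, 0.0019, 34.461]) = [0.0019, 33.63, 34.461, 48.095, 59.494]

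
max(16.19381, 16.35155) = 16.35155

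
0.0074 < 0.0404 True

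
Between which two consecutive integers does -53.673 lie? -54 and -53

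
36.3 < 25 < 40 False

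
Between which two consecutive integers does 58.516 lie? 58 and 59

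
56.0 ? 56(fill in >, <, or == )==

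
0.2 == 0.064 False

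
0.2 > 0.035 True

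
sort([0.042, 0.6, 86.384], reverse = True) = [86.384, 0.6, 0.042]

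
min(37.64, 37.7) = 37.64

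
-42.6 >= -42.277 False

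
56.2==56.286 False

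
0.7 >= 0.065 True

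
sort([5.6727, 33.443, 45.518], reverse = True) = [45.518, 33.443, 5.6727]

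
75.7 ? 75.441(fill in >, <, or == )>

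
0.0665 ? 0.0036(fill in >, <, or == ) >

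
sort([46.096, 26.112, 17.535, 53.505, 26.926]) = [17.535, 26.112, 26.926, 46.096, 53.505]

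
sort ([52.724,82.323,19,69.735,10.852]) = [10.852,19,52.724,69.735,82.323]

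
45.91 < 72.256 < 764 True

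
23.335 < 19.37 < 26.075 False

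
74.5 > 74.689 False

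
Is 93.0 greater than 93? No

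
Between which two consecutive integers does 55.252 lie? 55 and 56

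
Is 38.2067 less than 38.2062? No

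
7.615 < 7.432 False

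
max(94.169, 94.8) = 94.8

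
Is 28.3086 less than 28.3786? Yes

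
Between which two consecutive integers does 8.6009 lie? 8 and 9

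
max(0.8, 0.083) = 0.8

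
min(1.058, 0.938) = 0.938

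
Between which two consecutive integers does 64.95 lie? 64 and 65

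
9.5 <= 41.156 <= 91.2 True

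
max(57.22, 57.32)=57.32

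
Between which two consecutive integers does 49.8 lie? 49 and 50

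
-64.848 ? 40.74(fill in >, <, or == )<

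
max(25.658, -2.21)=25.658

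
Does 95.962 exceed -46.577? Yes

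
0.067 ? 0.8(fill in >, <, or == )<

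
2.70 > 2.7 False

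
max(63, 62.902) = 63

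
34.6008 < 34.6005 False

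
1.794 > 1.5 True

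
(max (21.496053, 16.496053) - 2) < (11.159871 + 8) False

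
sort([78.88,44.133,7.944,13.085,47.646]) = [7.944,13.085,44.133,47.646,78.88]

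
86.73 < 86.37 False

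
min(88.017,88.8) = 88.017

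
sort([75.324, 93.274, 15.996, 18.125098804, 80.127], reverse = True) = [93.274, 80.127, 75.324, 18.125098804, 15.996]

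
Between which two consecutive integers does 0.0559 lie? 0 and 1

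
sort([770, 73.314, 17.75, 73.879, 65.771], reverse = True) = [770, 73.879, 73.314, 65.771, 17.75]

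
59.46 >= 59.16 True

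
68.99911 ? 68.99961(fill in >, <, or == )<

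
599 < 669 True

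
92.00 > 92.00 False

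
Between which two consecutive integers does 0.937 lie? 0 and 1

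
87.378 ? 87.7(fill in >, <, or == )<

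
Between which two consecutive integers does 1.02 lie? 1 and 2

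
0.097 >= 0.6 False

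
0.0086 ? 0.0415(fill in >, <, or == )<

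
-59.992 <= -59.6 True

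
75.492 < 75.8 True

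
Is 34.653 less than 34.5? No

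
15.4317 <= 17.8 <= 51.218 True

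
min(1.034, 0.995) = 0.995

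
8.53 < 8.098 False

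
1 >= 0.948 True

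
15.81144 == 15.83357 False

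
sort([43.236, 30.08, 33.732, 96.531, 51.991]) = [30.08, 33.732, 43.236, 51.991, 96.531]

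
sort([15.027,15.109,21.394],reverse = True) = [21.394,15.109,15.027]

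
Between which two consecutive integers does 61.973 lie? 61 and 62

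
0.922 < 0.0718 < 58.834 False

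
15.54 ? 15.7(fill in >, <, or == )<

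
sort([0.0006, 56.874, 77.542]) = [0.0006, 56.874, 77.542]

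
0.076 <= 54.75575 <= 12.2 False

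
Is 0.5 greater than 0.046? Yes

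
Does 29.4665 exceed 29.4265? Yes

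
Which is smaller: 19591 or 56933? 19591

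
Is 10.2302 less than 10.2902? Yes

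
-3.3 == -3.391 False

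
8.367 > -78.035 True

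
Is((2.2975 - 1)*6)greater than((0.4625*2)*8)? Yes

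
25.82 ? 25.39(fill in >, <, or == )>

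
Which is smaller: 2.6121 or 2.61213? 2.6121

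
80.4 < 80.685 True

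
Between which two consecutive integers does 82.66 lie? 82 and 83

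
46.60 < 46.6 False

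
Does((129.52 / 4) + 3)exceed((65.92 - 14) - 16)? No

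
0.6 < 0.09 False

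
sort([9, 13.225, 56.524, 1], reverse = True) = [56.524, 13.225, 9, 1]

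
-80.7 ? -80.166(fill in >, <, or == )<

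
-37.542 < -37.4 True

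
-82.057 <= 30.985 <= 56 True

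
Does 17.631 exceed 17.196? Yes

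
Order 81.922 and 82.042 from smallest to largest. 81.922, 82.042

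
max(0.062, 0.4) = 0.4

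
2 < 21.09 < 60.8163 True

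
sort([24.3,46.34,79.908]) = [24.3,46.34,79.908]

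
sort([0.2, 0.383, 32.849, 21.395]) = [0.2, 0.383, 21.395, 32.849]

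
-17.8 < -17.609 True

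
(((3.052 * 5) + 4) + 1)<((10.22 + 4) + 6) False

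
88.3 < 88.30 False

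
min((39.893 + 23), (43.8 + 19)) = 62.8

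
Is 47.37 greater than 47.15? Yes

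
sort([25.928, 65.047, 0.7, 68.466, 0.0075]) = [0.0075, 0.7, 25.928, 65.047, 68.466]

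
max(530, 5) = 530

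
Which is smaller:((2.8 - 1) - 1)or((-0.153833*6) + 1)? ((-0.153833*6) + 1)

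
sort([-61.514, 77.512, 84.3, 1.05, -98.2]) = [-98.2, -61.514, 1.05, 77.512, 84.3]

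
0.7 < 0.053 False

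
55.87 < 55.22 False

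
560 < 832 True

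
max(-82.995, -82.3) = -82.3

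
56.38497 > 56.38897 False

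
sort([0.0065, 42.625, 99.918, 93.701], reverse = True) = [99.918, 93.701, 42.625, 0.0065]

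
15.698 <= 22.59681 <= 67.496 True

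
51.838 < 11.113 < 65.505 False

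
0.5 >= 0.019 True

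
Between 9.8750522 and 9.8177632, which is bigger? 9.8750522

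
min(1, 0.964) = 0.964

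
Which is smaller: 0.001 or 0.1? 0.001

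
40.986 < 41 True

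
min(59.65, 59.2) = 59.2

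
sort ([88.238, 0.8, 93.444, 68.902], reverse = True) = [93.444, 88.238, 68.902, 0.8]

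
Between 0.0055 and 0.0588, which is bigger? 0.0588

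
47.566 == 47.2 False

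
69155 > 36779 True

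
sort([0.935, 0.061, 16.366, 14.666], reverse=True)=[16.366, 14.666, 0.935, 0.061]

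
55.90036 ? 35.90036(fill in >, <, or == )>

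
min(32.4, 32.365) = 32.365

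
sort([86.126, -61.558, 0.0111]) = [-61.558, 0.0111, 86.126]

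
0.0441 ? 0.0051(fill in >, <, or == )>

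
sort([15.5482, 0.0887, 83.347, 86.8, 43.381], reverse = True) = [86.8, 83.347, 43.381, 15.5482, 0.0887]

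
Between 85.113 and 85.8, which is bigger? 85.8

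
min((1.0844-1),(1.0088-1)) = 0.0088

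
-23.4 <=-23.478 False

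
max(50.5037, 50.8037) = 50.8037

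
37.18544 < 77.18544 True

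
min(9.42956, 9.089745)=9.089745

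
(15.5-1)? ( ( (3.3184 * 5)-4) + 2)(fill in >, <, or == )<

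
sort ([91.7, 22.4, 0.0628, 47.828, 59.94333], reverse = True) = [91.7, 59.94333, 47.828, 22.4, 0.0628]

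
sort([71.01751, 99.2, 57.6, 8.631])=[8.631, 57.6, 71.01751, 99.2]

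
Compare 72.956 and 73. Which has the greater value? 73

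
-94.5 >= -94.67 True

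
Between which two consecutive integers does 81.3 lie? 81 and 82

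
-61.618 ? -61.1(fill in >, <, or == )<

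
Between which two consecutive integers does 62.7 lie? 62 and 63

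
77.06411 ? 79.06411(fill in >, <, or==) <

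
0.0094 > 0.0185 False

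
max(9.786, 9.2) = 9.786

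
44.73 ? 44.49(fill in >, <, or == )>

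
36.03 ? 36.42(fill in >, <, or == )<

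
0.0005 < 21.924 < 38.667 True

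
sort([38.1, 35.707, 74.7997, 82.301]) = [35.707, 38.1, 74.7997, 82.301]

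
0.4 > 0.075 True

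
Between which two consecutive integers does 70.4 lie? 70 and 71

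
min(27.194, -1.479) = -1.479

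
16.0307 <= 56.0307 True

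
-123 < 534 True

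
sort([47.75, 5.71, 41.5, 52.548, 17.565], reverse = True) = [52.548, 47.75, 41.5, 17.565, 5.71]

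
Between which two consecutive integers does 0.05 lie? 0 and 1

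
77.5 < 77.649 True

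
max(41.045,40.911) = 41.045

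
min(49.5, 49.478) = 49.478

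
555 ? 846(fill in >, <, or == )<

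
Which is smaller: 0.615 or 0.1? 0.1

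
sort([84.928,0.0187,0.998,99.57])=[0.0187,0.998,84.928,99.57]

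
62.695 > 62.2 True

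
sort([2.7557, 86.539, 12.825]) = [2.7557, 12.825, 86.539]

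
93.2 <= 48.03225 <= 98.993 False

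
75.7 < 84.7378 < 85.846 True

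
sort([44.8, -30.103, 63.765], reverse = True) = [63.765, 44.8, -30.103]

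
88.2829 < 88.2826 False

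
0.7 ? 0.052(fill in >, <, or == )>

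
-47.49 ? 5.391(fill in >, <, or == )<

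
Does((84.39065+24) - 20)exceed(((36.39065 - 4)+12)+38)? Yes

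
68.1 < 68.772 True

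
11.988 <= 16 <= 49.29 True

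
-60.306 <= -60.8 False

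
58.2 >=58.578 False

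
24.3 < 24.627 True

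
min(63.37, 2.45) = 2.45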